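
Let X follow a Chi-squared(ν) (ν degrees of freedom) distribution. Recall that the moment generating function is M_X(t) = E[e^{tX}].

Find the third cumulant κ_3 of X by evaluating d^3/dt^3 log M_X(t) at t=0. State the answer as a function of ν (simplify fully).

M_X(t) = (1 - 2*t)^(-ν/2)
K_X(t) = log M_X(t) = -ν*log(1 - 2*t)/2
D^3[K](t) = -8*ν/(8*t^3 - 12*t^2 + 6*t - 1)

κ_3 = D^3[K](0) = 8*ν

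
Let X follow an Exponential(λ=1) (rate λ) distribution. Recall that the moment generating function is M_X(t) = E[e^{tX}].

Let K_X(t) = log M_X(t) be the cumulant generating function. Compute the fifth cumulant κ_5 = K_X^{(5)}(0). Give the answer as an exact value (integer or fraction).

M_X(t) = 1/(1 - t)
K_X(t) = log M_X(t) = -log(1 - t)
D^5[K](t) = -24/(t^5 - 5*t^4 + 10*t^3 - 10*t^2 + 5*t - 1)

κ_5 = D^5[K](0) = 24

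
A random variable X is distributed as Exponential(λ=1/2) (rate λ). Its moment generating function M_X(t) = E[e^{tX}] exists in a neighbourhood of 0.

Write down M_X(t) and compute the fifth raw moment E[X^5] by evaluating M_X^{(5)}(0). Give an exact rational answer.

M_X(t) = 1/(2*(1/2 - t))
M^(5)(t) = 3840/(64*t^6 - 192*t^5 + 240*t^4 - 160*t^3 + 60*t^2 - 12*t + 1)

E[X^5] = M^(5)(0) = 3840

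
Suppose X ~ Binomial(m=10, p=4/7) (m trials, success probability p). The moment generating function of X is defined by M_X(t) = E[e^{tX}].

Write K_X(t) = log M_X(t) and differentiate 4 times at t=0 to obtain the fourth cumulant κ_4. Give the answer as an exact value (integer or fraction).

κ_4 = K^(4)(0) = -2760/2401

M_X(t) = (4*e^(t)/7 + 3/7)^10
K_X(t) = log M_X(t) = 10*log(4*e^(t)/7 + 3/7)
K^(4)(t) = (1920*e^(3*t) - 5760*e^(2*t) + 1080*e^(t))/(256*e^(4*t) + 768*e^(3*t) + 864*e^(2*t) + 432*e^(t) + 81)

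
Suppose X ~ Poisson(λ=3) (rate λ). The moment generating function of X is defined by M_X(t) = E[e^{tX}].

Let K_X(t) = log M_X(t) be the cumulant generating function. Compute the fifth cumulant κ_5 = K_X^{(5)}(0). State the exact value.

κ_5 = D^5[K](0) = 3

M_X(t) = e^(3*e^(t) - 3)
K_X(t) = log M_X(t) = 3*e^(t) - 3
D^5[K](t) = 3*e^(t)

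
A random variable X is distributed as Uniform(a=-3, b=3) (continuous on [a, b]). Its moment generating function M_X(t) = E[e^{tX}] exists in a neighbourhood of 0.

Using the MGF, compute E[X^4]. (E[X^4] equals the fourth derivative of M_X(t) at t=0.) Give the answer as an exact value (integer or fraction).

E[X^4] = d^4M/dt^4 |_{t=0} = 81/5

M_X(t) = (e^(3*t) - e^(-3*t))/(6*t)
dM/dt = (3*t*e^(6*t) + 3*t - e^(6*t) + 1)*e^(-3*t)/(6*t^2)
d^2M/dt^2 = (9*t^2*e^(6*t) - 9*t^2 - 6*t*e^(6*t) - 6*t + 2*e^(6*t) - 2)*e^(-3*t)/(6*t^3)
d^3M/dt^3 = (9*t^3*e^(6*t) + 9*t^3 - 9*t^2*e^(6*t) + 9*t^2 + 6*t*e^(6*t) + 6*t - 2*e^(6*t) + 2)*e^(-3*t)/(2*t^4)
d^4M/dt^4 = (27*t^4*e^(6*t) - 27*t^4 - 36*t^3*e^(6*t) - 36*t^3 + 36*t^2*e^(6*t) - 36*t^2 - 24*t*e^(6*t) - 24*t + 8*e^(6*t) - 8)*e^(-3*t)/(2*t^5)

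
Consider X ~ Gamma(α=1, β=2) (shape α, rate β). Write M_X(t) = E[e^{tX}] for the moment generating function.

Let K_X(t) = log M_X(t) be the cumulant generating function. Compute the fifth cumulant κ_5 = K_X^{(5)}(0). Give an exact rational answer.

M_X(t) = 2/(2 - t)
K_X(t) = log M_X(t) = -log(2 - t) + log(2)
K^(5)(t) = -24/(t^5 - 10*t^4 + 40*t^3 - 80*t^2 + 80*t - 32)

κ_5 = K^(5)(0) = 3/4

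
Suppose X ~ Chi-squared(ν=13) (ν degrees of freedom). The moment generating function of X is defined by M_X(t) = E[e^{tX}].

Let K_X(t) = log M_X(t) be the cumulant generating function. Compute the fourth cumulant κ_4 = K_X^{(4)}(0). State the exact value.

M_X(t) = (1 - 2*t)^(-13/2)
K_X(t) = log M_X(t) = -13*log(1 - 2*t)/2
K′(t) = -13/(2*t - 1)
K′′(t) = 26/(4*t^2 - 4*t + 1)
K′′′(t) = -104/(8*t^3 - 12*t^2 + 6*t - 1)
K′′′′(t) = 624/(16*t^4 - 32*t^3 + 24*t^2 - 8*t + 1)

κ_4 = K′′′′(0) = 624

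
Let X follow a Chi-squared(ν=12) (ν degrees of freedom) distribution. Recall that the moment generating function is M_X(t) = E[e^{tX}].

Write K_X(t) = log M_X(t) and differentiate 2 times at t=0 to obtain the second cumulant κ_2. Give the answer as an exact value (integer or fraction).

M_X(t) = (1 - 2*t)^(-6)
K_X(t) = log M_X(t) = -6*log(1 - 2*t)
dK/dt = -12/(2*t - 1)
d^2K/dt^2 = 24/(4*t^2 - 4*t + 1)

κ_2 = d^2K/dt^2 |_{t=0} = 24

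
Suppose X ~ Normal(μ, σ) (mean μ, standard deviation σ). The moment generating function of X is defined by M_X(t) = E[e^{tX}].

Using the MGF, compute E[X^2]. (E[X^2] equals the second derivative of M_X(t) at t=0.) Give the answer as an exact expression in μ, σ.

E[X^2] = M^(2)(0) = μ^2 + σ^2

M_X(t) = e^(μ*t + σ^2*t^2/2)
M^(2)(t) = μ^2*e^(μ*t)*e^(σ^2*t^2/2) + 2*μ*σ^2*t*e^(μ*t)*e^(σ^2*t^2/2) + σ^4*t^2*e^(μ*t)*e^(σ^2*t^2/2) + σ^2*e^(μ*t)*e^(σ^2*t^2/2)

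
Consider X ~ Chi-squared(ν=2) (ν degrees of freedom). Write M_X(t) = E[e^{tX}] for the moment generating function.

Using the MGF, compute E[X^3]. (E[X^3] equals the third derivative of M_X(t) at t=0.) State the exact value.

E[X^3] = d^3M/dt^3 |_{t=0} = 48

M_X(t) = 1/(1 - 2*t)
dM/dt = 2/(4*t^2 - 4*t + 1)
d^2M/dt^2 = -8/(8*t^3 - 12*t^2 + 6*t - 1)
d^3M/dt^3 = 48/(16*t^4 - 32*t^3 + 24*t^2 - 8*t + 1)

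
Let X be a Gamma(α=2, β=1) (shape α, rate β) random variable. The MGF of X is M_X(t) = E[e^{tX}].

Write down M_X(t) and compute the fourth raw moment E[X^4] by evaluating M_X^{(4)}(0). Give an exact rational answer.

E[X^4] = M′′′′(0) = 120

M_X(t) = (1 - t)^(-2)
M′(t) = -2/(t^3 - 3*t^2 + 3*t - 1)
M′′(t) = 6/(t^4 - 4*t^3 + 6*t^2 - 4*t + 1)
M′′′(t) = -24/(t^5 - 5*t^4 + 10*t^3 - 10*t^2 + 5*t - 1)
M′′′′(t) = 120/(t^6 - 6*t^5 + 15*t^4 - 20*t^3 + 15*t^2 - 6*t + 1)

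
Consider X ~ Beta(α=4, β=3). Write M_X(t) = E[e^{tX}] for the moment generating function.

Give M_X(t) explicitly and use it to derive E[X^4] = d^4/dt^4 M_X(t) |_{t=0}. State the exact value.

M_X(t) = ₁F₁(4; 7; t)
M^(4)(t) = ₁F₁(8; 11; t)/6

E[X^4] = M^(4)(0) = 1/6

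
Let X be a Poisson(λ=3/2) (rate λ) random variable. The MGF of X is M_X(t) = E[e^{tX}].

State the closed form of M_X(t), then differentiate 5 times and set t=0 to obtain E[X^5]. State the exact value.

M_X(t) = e^(3*e^(t)/2 - 3/2)
D^5[M](t) = (243*e^(5*t)*e^(3*e^(t)/2) + 1620*e^(4*t)*e^(3*e^(t)/2) + 2700*e^(3*t)*e^(3*e^(t)/2) + 1080*e^(2*t)*e^(3*e^(t)/2) + 48*e^(t)*e^(3*e^(t)/2))*e^(-3/2)/32

E[X^5] = D^5[M](0) = 5691/32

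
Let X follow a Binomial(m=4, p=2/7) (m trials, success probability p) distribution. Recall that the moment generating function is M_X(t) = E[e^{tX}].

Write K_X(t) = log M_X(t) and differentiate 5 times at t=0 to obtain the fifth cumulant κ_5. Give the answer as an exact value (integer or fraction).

κ_5 = K^(5)(0) = -8520/16807

M_X(t) = (2*e^(t)/7 + 5/7)^4
K_X(t) = log M_X(t) = 4*log(2*e^(t)/7 + 5/7)
K^(5)(t) = (-320*e^(4*t) + 8800*e^(3*t) - 22000*e^(2*t) + 5000*e^(t))/(32*e^(5*t) + 400*e^(4*t) + 2000*e^(3*t) + 5000*e^(2*t) + 6250*e^(t) + 3125)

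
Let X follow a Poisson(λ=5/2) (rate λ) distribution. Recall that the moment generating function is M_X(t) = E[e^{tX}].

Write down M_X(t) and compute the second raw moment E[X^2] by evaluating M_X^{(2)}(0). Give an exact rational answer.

M_X(t) = e^(5*e^(t)/2 - 5/2)
M^(2)(t) = (25*e^(2*t)*e^(5*e^(t)/2) + 10*e^(t)*e^(5*e^(t)/2))*e^(-5/2)/4

E[X^2] = M^(2)(0) = 35/4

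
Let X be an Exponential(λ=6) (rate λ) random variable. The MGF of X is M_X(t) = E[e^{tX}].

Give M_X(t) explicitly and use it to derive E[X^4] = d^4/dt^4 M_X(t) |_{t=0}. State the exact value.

E[X^4] = M^(4)(0) = 1/54

M_X(t) = 6/(6 - t)
M^(4)(t) = -144/(t^5 - 30*t^4 + 360*t^3 - 2160*t^2 + 6480*t - 7776)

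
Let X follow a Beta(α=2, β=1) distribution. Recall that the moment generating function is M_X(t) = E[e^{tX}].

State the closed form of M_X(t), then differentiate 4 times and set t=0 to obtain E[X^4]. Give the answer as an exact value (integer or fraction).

E[X^4] = M^(4)(0) = 1/3

M_X(t) = ₁F₁(2; 3; t)
M^(4)(t) = ₁F₁(6; 7; t)/3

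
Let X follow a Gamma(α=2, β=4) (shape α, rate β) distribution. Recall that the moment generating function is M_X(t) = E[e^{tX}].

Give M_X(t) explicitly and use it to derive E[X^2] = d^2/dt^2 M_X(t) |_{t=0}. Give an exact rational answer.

E[X^2] = D^2[M](0) = 3/8

M_X(t) = 16/(4 - t)^2
D^2[M](t) = 96/(t^4 - 16*t^3 + 96*t^2 - 256*t + 256)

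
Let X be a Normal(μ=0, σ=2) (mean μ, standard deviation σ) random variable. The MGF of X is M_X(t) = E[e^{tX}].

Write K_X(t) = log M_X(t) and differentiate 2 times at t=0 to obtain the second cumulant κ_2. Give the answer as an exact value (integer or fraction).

M_X(t) = e^(2*t^2)
K_X(t) = log M_X(t) = 2*t^2
D^2[K](t) = 4

κ_2 = D^2[K](0) = 4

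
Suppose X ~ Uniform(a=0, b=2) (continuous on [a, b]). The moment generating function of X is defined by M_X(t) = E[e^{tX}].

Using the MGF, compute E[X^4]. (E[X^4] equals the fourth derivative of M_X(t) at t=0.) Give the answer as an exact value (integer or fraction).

M_X(t) = (e^(2*t) - 1)/(2*t)
M^(4)(t) = (8*t^4*e^(2*t) - 16*t^3*e^(2*t) + 24*t^2*e^(2*t) - 24*t*e^(2*t) + 12*e^(2*t) - 12)/t^5

E[X^4] = M^(4)(0) = 16/5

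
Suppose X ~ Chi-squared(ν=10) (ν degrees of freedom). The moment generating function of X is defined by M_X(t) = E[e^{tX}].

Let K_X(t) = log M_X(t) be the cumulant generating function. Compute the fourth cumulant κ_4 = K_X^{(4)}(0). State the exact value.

κ_4 = d^4K/dt^4 |_{t=0} = 480

M_X(t) = (1 - 2*t)^(-5)
K_X(t) = log M_X(t) = -5*log(1 - 2*t)
dK/dt = -10/(2*t - 1)
d^2K/dt^2 = 20/(4*t^2 - 4*t + 1)
d^3K/dt^3 = -80/(8*t^3 - 12*t^2 + 6*t - 1)
d^4K/dt^4 = 480/(16*t^4 - 32*t^3 + 24*t^2 - 8*t + 1)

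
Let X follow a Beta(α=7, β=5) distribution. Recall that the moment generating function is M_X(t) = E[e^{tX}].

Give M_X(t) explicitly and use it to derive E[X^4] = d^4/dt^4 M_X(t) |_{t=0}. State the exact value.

M_X(t) = ₁F₁(7; 12; t)
M^(4)(t) = 2*₁F₁(11; 16; t)/13

E[X^4] = M^(4)(0) = 2/13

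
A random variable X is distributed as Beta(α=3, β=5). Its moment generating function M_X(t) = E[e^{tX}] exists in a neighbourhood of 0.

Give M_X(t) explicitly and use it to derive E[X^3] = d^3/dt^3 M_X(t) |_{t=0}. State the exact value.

M_X(t) = ₁F₁(3; 8; t)
M^(3)(t) = ₁F₁(6; 11; t)/12

E[X^3] = M^(3)(0) = 1/12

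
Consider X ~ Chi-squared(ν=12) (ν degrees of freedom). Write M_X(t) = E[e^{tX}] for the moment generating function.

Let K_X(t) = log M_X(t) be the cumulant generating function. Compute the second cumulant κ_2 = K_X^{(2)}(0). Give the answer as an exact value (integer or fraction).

M_X(t) = (1 - 2*t)^(-6)
K_X(t) = log M_X(t) = -6*log(1 - 2*t)
dK/dt = -12/(2*t - 1)
d^2K/dt^2 = 24/(4*t^2 - 4*t + 1)

κ_2 = d^2K/dt^2 |_{t=0} = 24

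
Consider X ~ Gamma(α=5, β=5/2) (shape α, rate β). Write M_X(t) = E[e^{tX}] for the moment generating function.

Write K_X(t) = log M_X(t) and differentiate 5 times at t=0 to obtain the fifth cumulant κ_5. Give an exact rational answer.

M_X(t) = 3125/(32*(5/2 - t)^5)
K_X(t) = log M_X(t) = -5*log(5/2 - t) - 5*log(2) + 5*log(5)
dK/dt = -10/(2*t - 5)
d^2K/dt^2 = 20/(4*t^2 - 20*t + 25)
d^3K/dt^3 = -80/(8*t^3 - 60*t^2 + 150*t - 125)
d^4K/dt^4 = 480/(16*t^4 - 160*t^3 + 600*t^2 - 1000*t + 625)
d^5K/dt^5 = -3840/(32*t^5 - 400*t^4 + 2000*t^3 - 5000*t^2 + 6250*t - 3125)

κ_5 = d^5K/dt^5 |_{t=0} = 768/625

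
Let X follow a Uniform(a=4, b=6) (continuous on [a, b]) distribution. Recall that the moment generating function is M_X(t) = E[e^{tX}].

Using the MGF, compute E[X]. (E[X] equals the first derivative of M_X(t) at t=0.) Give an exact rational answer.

M_X(t) = (e^(6*t) - e^(4*t))/(2*t)
dM/dt = (6*t*e^(6*t) - 4*t*e^(4*t) - e^(6*t) + e^(4*t))/(2*t^2)

E[X] = dM/dt |_{t=0} = 5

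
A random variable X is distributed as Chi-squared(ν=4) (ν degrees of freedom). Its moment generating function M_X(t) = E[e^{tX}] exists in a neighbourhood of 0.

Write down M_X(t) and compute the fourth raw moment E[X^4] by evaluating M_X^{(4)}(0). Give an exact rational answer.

E[X^4] = D^4[M](0) = 1920

M_X(t) = (1 - 2*t)^(-2)
D^4[M](t) = 1920/(64*t^6 - 192*t^5 + 240*t^4 - 160*t^3 + 60*t^2 - 12*t + 1)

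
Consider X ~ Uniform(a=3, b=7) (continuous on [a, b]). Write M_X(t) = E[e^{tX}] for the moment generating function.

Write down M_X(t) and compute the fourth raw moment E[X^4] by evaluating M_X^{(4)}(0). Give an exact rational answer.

M_X(t) = (e^(7*t) - e^(3*t))/(4*t)
dM/dt = (7*t*e^(7*t) - 3*t*e^(3*t) - e^(7*t) + e^(3*t))/(4*t^2)
d^2M/dt^2 = (49*t^2*e^(7*t) - 9*t^2*e^(3*t) - 14*t*e^(7*t) + 6*t*e^(3*t) + 2*e^(7*t) - 2*e^(3*t))/(4*t^3)
d^3M/dt^3 = (343*t^3*e^(7*t) - 27*t^3*e^(3*t) - 147*t^2*e^(7*t) + 27*t^2*e^(3*t) + 42*t*e^(7*t) - 18*t*e^(3*t) - 6*e^(7*t) + 6*e^(3*t))/(4*t^4)

E[X^4] = d^4M/dt^4 |_{t=0} = 4141/5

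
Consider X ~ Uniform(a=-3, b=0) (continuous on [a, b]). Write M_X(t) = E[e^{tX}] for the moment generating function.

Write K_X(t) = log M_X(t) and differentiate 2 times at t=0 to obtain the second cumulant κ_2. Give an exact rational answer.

κ_2 = D^2[K](0) = 3/4

M_X(t) = (1 - e^(-3*t))/(3*t)
K_X(t) = log M_X(t) = -log(t) + log(1 - e^(-3*t)) - log(3)
D^2[K](t) = (-9*t^2*e^(3*t) + e^(6*t) - 2*e^(3*t) + 1)/(t^2*e^(6*t) - 2*t^2*e^(3*t) + t^2)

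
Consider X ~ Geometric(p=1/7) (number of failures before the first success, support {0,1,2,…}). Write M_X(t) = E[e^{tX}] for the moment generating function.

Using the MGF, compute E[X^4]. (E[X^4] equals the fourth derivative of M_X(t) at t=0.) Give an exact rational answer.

E[X^4] = D^4[M](0) = 39390

M_X(t) = 1/(7*(1 - 6*e^(t)/7))
D^4[M](t) = (-1296*e^(4*t) - 16632*e^(3*t) - 19404*e^(2*t) - 2058*e^(t))/(7776*e^(5*t) - 45360*e^(4*t) + 105840*e^(3*t) - 123480*e^(2*t) + 72030*e^(t) - 16807)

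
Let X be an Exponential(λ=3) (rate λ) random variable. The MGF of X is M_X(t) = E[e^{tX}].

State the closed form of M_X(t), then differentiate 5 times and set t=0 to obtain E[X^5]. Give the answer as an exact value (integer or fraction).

M_X(t) = 3/(3 - t)
D^5[M](t) = 360/(t^6 - 18*t^5 + 135*t^4 - 540*t^3 + 1215*t^2 - 1458*t + 729)

E[X^5] = D^5[M](0) = 40/81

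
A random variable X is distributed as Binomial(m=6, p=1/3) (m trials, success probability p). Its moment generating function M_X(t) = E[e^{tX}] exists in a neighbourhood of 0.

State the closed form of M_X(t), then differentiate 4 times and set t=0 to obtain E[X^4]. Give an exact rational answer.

E[X^4] = M′′′′(0) = 508/9

M_X(t) = (e^(t)/3 + 2/3)^6
M′(t) = 2*e^(6*t)/243 + 20*e^(5*t)/243 + 80*e^(4*t)/243 + 160*e^(3*t)/243 + 160*e^(2*t)/243 + 64*e^(t)/243
M′′(t) = 4*e^(6*t)/81 + 100*e^(5*t)/243 + 320*e^(4*t)/243 + 160*e^(3*t)/81 + 320*e^(2*t)/243 + 64*e^(t)/243
M′′′(t) = 8*e^(6*t)/27 + 500*e^(5*t)/243 + 1280*e^(4*t)/243 + 160*e^(3*t)/27 + 640*e^(2*t)/243 + 64*e^(t)/243
M′′′′(t) = 16*e^(6*t)/9 + 2500*e^(5*t)/243 + 5120*e^(4*t)/243 + 160*e^(3*t)/9 + 1280*e^(2*t)/243 + 64*e^(t)/243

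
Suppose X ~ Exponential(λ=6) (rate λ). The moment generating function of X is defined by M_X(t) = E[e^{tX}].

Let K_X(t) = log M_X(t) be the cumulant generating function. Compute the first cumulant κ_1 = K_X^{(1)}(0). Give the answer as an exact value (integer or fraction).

κ_1 = K′(0) = 1/6

M_X(t) = 6/(6 - t)
K_X(t) = log M_X(t) = -log(6 - t) + log(6)
K′(t) = -1/(t - 6)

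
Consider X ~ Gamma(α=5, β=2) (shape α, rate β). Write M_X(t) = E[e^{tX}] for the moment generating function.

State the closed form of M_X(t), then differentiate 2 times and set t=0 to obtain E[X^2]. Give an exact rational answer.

E[X^2] = M^(2)(0) = 15/2

M_X(t) = 32/(2 - t)^5
M^(2)(t) = -960/(t^7 - 14*t^6 + 84*t^5 - 280*t^4 + 560*t^3 - 672*t^2 + 448*t - 128)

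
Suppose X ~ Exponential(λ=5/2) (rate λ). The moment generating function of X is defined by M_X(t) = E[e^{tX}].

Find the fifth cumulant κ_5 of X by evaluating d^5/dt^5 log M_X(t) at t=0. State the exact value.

κ_5 = D^5[K](0) = 768/3125

M_X(t) = 5/(2*(5/2 - t))
K_X(t) = log M_X(t) = -log(5/2 - t) - log(2) + log(5)
D^5[K](t) = -768/(32*t^5 - 400*t^4 + 2000*t^3 - 5000*t^2 + 6250*t - 3125)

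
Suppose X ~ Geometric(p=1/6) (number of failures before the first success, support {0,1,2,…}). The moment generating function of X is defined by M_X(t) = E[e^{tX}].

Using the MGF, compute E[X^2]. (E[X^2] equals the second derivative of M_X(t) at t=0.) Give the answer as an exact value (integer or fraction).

E[X^2] = D^2[M](0) = 55

M_X(t) = 1/(6*(1 - 5*e^(t)/6))
D^2[M](t) = (-25*e^(2*t) - 30*e^(t))/(125*e^(3*t) - 450*e^(2*t) + 540*e^(t) - 216)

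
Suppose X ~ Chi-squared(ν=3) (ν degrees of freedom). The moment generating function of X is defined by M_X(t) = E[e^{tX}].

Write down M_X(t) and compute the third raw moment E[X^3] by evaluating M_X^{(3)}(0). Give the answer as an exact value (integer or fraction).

E[X^3] = M′′′(0) = 105

M_X(t) = (1 - 2*t)^(-3/2)
M′(t) = 3/(4*t^2*√(1 - 2*t) - 4*t*√(1 - 2*t) + √(1 - 2*t))
M′′(t) = -15/(8*t^3*√(1 - 2*t) - 12*t^2*√(1 - 2*t) + 6*t*√(1 - 2*t) - √(1 - 2*t))
M′′′(t) = 105/(16*t^4*√(1 - 2*t) - 32*t^3*√(1 - 2*t) + 24*t^2*√(1 - 2*t) - 8*t*√(1 - 2*t) + √(1 - 2*t))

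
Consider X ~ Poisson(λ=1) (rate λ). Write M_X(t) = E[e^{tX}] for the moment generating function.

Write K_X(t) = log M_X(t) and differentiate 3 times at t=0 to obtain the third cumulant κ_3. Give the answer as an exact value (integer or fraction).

M_X(t) = e^(e^(t) - 1)
K_X(t) = log M_X(t) = e^(t) - 1
D^3[K](t) = e^(t)

κ_3 = D^3[K](0) = 1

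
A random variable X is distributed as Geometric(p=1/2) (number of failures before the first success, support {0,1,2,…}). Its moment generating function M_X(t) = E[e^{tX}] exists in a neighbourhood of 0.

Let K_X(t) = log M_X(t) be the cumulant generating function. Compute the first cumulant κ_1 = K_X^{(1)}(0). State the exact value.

κ_1 = K′(0) = 1

M_X(t) = 1/(2*(1 - e^(t)/2))
K_X(t) = log M_X(t) = -log(1 - e^(t)/2) - log(2)
K′(t) = -e^(t)/(e^(t) - 2)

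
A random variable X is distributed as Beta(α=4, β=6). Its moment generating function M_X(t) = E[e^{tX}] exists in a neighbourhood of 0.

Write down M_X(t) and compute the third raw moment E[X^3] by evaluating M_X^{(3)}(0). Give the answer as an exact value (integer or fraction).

E[X^3] = D^3[M](0) = 1/11

M_X(t) = ₁F₁(4; 10; t)
D^3[M](t) = ₁F₁(7; 13; t)/11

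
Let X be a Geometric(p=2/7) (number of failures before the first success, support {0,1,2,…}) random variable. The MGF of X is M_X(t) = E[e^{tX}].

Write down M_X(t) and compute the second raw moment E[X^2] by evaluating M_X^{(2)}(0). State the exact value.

M_X(t) = 2/(7*(1 - 5*e^(t)/7))
D^2[M](t) = (-50*e^(2*t) - 70*e^(t))/(125*e^(3*t) - 525*e^(2*t) + 735*e^(t) - 343)

E[X^2] = D^2[M](0) = 15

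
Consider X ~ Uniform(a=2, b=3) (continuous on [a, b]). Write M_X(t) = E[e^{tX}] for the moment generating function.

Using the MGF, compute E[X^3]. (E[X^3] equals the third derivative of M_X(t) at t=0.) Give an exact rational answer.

M_X(t) = (e^(3*t) - e^(2*t))/t
D^3[M](t) = (27*t^3*e^(3*t) - 8*t^3*e^(2*t) - 27*t^2*e^(3*t) + 12*t^2*e^(2*t) + 18*t*e^(3*t) - 12*t*e^(2*t) - 6*e^(3*t) + 6*e^(2*t))/t^4

E[X^3] = D^3[M](0) = 65/4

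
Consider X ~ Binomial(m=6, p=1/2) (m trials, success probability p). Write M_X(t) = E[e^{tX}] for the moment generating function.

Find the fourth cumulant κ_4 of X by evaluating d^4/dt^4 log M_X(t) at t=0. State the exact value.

κ_4 = D^4[K](0) = -3/4

M_X(t) = (e^(t)/2 + 1/2)^6
K_X(t) = log M_X(t) = 6*log(e^(t)/2 + 1/2)
D^4[K](t) = (6*e^(3*t) - 24*e^(2*t) + 6*e^(t))/(e^(4*t) + 4*e^(3*t) + 6*e^(2*t) + 4*e^(t) + 1)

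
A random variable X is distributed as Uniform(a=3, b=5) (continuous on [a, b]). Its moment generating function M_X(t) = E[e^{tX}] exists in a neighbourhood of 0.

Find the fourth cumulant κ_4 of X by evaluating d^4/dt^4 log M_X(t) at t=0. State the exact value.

M_X(t) = (e^(5*t) - e^(3*t))/(2*t)
K_X(t) = log M_X(t) = -log(t) + log(e^(5*t) - e^(3*t)) - log(2)
dK/dt = (5*t*e^(2*t) - 3*t - e^(2*t) + 1)/(t*e^(2*t) - t)
d^2K/dt^2 = (-4*t^2*e^(2*t) + e^(4*t) - 2*e^(2*t) + 1)/(t^2*e^(4*t) - 2*t^2*e^(2*t) + t^2)
d^3K/dt^3 = (8*t^3*e^(4*t) + 8*t^3*e^(2*t) - 2*e^(6*t) + 6*e^(4*t) - 6*e^(2*t) + 2)/(t^3*e^(6*t) - 3*t^3*e^(4*t) + 3*t^3*e^(2*t) - t^3)

κ_4 = d^4K/dt^4 |_{t=0} = -2/15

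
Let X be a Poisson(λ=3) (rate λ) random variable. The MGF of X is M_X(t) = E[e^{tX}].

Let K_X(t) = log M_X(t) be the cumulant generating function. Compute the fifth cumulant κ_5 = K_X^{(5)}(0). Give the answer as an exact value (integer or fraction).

κ_5 = d^5K/dt^5 |_{t=0} = 3

M_X(t) = e^(3*e^(t) - 3)
K_X(t) = log M_X(t) = 3*e^(t) - 3
dK/dt = 3*e^(t)
d^2K/dt^2 = 3*e^(t)
d^3K/dt^3 = 3*e^(t)
d^4K/dt^4 = 3*e^(t)
d^5K/dt^5 = 3*e^(t)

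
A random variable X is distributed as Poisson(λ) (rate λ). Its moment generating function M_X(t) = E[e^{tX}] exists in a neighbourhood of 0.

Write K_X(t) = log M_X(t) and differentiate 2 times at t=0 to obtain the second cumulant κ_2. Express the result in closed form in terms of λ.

M_X(t) = e^(λ*(e^(t) - 1))
K_X(t) = log M_X(t) = λ*(e^(t) - 1)
K′(t) = λ*e^(t)
K′′(t) = λ*e^(t)

κ_2 = K′′(0) = λ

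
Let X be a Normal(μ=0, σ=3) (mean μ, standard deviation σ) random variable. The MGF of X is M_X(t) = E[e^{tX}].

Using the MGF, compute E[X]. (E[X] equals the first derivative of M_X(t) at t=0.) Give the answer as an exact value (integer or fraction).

E[X] = dM/dt |_{t=0} = 0

M_X(t) = e^(9*t^2/2)
dM/dt = 9*t*e^(9*t^2/2)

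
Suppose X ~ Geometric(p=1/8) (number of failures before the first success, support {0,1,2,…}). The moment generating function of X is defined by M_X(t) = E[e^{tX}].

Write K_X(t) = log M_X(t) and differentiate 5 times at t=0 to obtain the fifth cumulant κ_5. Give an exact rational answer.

M_X(t) = 1/(8*(1 - 7*e^(t)/8))
K_X(t) = log M_X(t) = -log(1 - 7*e^(t)/8) - 3*log(2)
K′(t) = -7*e^(t)/(7*e^(t) - 8)
K′′(t) = 56*e^(t)/(49*e^(2*t) - 112*e^(t) + 64)
K′′′(t) = (-392*e^(2*t) - 448*e^(t))/(343*e^(3*t) - 1176*e^(2*t) + 1344*e^(t) - 512)
K′′′′(t) = (2744*e^(3*t) + 12544*e^(2*t) + 3584*e^(t))/(2401*e^(4*t) - 10976*e^(3*t) + 18816*e^(2*t) - 14336*e^(t) + 4096)
K′′′′′(t) = (-19208*e^(4*t) - 241472*e^(3*t) - 275968*e^(2*t) - 28672*e^(t))/(16807*e^(5*t) - 96040*e^(4*t) + 219520*e^(3*t) - 250880*e^(2*t) + 143360*e^(t) - 32768)

κ_5 = K′′′′′(0) = 565320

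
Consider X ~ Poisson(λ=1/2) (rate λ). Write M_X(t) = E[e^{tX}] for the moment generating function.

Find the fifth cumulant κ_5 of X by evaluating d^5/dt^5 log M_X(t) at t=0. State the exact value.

κ_5 = d^5K/dt^5 |_{t=0} = 1/2

M_X(t) = e^(e^(t)/2 - 1/2)
K_X(t) = log M_X(t) = e^(t)/2 - 1/2
dK/dt = e^(t)/2
d^2K/dt^2 = e^(t)/2
d^3K/dt^3 = e^(t)/2
d^4K/dt^4 = e^(t)/2
d^5K/dt^5 = e^(t)/2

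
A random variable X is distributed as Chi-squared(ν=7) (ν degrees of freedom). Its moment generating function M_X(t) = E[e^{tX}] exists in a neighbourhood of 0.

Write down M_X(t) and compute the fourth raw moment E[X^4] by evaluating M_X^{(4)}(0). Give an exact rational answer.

E[X^4] = M′′′′(0) = 9009

M_X(t) = (1 - 2*t)^(-7/2)
M′(t) = 7/(16*t^4*√(1 - 2*t) - 32*t^3*√(1 - 2*t) + 24*t^2*√(1 - 2*t) - 8*t*√(1 - 2*t) + √(1 - 2*t))
M′′(t) = -63/(32*t^5*√(1 - 2*t) - 80*t^4*√(1 - 2*t) + 80*t^3*√(1 - 2*t) - 40*t^2*√(1 - 2*t) + 10*t*√(1 - 2*t) - √(1 - 2*t))
M′′′(t) = 693/(64*t^6*√(1 - 2*t) - 192*t^5*√(1 - 2*t) + 240*t^4*√(1 - 2*t) - 160*t^3*√(1 - 2*t) + 60*t^2*√(1 - 2*t) - 12*t*√(1 - 2*t) + √(1 - 2*t))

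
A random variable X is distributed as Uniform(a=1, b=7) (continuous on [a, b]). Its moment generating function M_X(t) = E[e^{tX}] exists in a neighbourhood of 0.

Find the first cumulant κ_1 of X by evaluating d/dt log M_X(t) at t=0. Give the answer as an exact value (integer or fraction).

κ_1 = K^(1)(0) = 4

M_X(t) = (e^(7*t) - e^(t))/(6*t)
K_X(t) = log M_X(t) = -log(t) + log(e^(7*t) - e^(t)) - log(6)
K^(1)(t) = (7*t*e^(6*t) - t - e^(6*t) + 1)/(t*e^(6*t) - t)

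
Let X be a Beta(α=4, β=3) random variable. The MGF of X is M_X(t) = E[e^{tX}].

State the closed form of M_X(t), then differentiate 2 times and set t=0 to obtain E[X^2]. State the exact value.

M_X(t) = ₁F₁(4; 7; t)
D^2[M](t) = 5*₁F₁(6; 9; t)/14

E[X^2] = D^2[M](0) = 5/14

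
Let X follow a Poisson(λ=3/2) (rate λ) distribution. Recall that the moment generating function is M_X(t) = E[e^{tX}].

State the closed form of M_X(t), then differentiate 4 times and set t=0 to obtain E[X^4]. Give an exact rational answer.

M_X(t) = e^(3*e^(t)/2 - 3/2)
dM/dt = 3*e^(-3/2)*e^(t)*e^(3*e^(t)/2)/2
d^2M/dt^2 = (9*e^(2*t)*e^(3*e^(t)/2) + 6*e^(t)*e^(3*e^(t)/2))*e^(-3/2)/4
d^3M/dt^3 = (27*e^(3*t)*e^(3*e^(t)/2) + 54*e^(2*t)*e^(3*e^(t)/2) + 12*e^(t)*e^(3*e^(t)/2))*e^(-3/2)/8
d^4M/dt^4 = (81*e^(4*t)*e^(3*e^(t)/2) + 324*e^(3*t)*e^(3*e^(t)/2) + 252*e^(2*t)*e^(3*e^(t)/2) + 24*e^(t)*e^(3*e^(t)/2))*e^(-3/2)/16

E[X^4] = d^4M/dt^4 |_{t=0} = 681/16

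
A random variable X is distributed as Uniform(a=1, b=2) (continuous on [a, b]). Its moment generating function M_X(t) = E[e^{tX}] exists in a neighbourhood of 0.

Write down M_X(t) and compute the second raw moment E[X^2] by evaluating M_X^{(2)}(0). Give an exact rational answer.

E[X^2] = d^2M/dt^2 |_{t=0} = 7/3

M_X(t) = (e^(2*t) - e^(t))/t
dM/dt = (2*t*e^(2*t) - t*e^(t) - e^(2*t) + e^(t))/t^2
d^2M/dt^2 = (4*t^2*e^(2*t) - t^2*e^(t) - 4*t*e^(2*t) + 2*t*e^(t) + 2*e^(2*t) - 2*e^(t))/t^3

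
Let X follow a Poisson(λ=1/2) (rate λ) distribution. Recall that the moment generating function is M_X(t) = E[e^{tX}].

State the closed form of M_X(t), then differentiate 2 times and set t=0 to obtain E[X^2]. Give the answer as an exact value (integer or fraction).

M_X(t) = e^(e^(t)/2 - 1/2)
M′(t) = e^(-1/2)*e^(t)*e^(e^(t)/2)/2
M′′(t) = (e^(2*t)*e^(e^(t)/2) + 2*e^(t)*e^(e^(t)/2))*e^(-1/2)/4

E[X^2] = M′′(0) = 3/4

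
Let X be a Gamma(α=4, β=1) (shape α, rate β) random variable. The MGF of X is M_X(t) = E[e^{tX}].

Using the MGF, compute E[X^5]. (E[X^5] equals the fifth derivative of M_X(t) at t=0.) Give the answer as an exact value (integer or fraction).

M_X(t) = (1 - t)^(-4)
dM/dt = -4/(t^5 - 5*t^4 + 10*t^3 - 10*t^2 + 5*t - 1)
d^2M/dt^2 = 20/(t^6 - 6*t^5 + 15*t^4 - 20*t^3 + 15*t^2 - 6*t + 1)
d^3M/dt^3 = -120/(t^7 - 7*t^6 + 21*t^5 - 35*t^4 + 35*t^3 - 21*t^2 + 7*t - 1)
d^4M/dt^4 = 840/(t^8 - 8*t^7 + 28*t^6 - 56*t^5 + 70*t^4 - 56*t^3 + 28*t^2 - 8*t + 1)
d^5M/dt^5 = -6720/(t^9 - 9*t^8 + 36*t^7 - 84*t^6 + 126*t^5 - 126*t^4 + 84*t^3 - 36*t^2 + 9*t - 1)

E[X^5] = d^5M/dt^5 |_{t=0} = 6720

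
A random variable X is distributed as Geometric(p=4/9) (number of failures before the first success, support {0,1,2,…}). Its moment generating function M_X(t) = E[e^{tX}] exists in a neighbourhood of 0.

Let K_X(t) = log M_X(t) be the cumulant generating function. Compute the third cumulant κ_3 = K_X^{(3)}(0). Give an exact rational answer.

M_X(t) = 4/(9*(1 - 5*e^(t)/9))
K_X(t) = log M_X(t) = -log(1 - 5*e^(t)/9) - 2*log(3) + 2*log(2)
K^(3)(t) = (-225*e^(2*t) - 405*e^(t))/(125*e^(3*t) - 675*e^(2*t) + 1215*e^(t) - 729)

κ_3 = K^(3)(0) = 315/32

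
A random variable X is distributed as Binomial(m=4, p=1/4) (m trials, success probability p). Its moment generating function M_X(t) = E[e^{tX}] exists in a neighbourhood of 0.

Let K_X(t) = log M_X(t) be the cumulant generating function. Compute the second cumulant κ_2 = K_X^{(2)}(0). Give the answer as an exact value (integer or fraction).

κ_2 = K′′(0) = 3/4

M_X(t) = (e^(t)/4 + 3/4)^4
K_X(t) = log M_X(t) = 4*log(e^(t)/4 + 3/4)
K′(t) = 4*e^(t)/(e^(t) + 3)
K′′(t) = 12*e^(t)/(e^(2*t) + 6*e^(t) + 9)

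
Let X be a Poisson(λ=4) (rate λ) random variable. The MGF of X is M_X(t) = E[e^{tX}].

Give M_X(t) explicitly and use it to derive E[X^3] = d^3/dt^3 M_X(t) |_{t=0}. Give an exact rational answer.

E[X^3] = M^(3)(0) = 116

M_X(t) = e^(4*e^(t) - 4)
M^(3)(t) = (64*e^(3*t)*e^(4*e^(t)) + 48*e^(2*t)*e^(4*e^(t)) + 4*e^(t)*e^(4*e^(t)))*e^(-4)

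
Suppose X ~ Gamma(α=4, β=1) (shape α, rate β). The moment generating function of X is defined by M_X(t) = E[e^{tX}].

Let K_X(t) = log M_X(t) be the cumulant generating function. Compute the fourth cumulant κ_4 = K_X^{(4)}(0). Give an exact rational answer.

M_X(t) = (1 - t)^(-4)
K_X(t) = log M_X(t) = -4*log(1 - t)
K′(t) = -4/(t - 1)
K′′(t) = 4/(t^2 - 2*t + 1)
K′′′(t) = -8/(t^3 - 3*t^2 + 3*t - 1)
K′′′′(t) = 24/(t^4 - 4*t^3 + 6*t^2 - 4*t + 1)

κ_4 = K′′′′(0) = 24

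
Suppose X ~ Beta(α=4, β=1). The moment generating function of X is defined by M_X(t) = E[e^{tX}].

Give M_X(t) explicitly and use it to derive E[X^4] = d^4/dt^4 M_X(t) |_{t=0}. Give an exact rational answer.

M_X(t) = ₁F₁(4; 5; t)
M^(4)(t) = ₁F₁(8; 9; t)/2

E[X^4] = M^(4)(0) = 1/2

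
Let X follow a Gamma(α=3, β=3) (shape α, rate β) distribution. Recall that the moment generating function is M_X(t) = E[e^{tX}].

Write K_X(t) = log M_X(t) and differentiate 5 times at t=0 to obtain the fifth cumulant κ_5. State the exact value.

κ_5 = D^5[K](0) = 8/27

M_X(t) = 27/(3 - t)^3
K_X(t) = log M_X(t) = -3*log(3 - t) + 3*log(3)
D^5[K](t) = -72/(t^5 - 15*t^4 + 90*t^3 - 270*t^2 + 405*t - 243)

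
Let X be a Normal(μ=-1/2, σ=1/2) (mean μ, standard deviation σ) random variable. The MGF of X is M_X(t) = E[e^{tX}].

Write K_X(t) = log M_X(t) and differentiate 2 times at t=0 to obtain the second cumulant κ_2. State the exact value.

M_X(t) = e^(t^2/8 - t/2)
K_X(t) = log M_X(t) = t^2/8 - t/2
D^2[K](t) = 1/4

κ_2 = D^2[K](0) = 1/4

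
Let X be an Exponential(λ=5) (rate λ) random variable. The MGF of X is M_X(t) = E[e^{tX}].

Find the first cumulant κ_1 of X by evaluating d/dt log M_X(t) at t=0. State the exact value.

κ_1 = K′(0) = 1/5

M_X(t) = 5/(5 - t)
K_X(t) = log M_X(t) = -log(5 - t) + log(5)
K′(t) = -1/(t - 5)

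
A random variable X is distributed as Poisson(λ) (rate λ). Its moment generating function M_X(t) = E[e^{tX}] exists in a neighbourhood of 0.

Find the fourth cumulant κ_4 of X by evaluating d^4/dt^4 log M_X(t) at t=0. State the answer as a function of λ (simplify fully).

M_X(t) = e^(λ*(e^(t) - 1))
K_X(t) = log M_X(t) = λ*(e^(t) - 1)
dK/dt = λ*e^(t)
d^2K/dt^2 = λ*e^(t)
d^3K/dt^3 = λ*e^(t)
d^4K/dt^4 = λ*e^(t)

κ_4 = d^4K/dt^4 |_{t=0} = λ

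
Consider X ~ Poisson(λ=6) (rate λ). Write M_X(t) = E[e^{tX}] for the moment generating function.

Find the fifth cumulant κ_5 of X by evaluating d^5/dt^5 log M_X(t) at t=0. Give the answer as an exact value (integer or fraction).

κ_5 = K^(5)(0) = 6

M_X(t) = e^(6*e^(t) - 6)
K_X(t) = log M_X(t) = 6*e^(t) - 6
K^(5)(t) = 6*e^(t)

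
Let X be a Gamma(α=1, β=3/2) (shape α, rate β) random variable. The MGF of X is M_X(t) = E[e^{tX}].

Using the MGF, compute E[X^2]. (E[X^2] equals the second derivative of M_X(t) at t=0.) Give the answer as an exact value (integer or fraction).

M_X(t) = 3/(2*(3/2 - t))
M′(t) = 6/(4*t^2 - 12*t + 9)
M′′(t) = -24/(8*t^3 - 36*t^2 + 54*t - 27)

E[X^2] = M′′(0) = 8/9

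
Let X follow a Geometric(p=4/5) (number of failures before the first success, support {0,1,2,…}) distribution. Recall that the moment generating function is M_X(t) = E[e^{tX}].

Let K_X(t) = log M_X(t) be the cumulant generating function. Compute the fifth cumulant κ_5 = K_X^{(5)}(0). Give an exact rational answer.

M_X(t) = 4/(5*(1 - e^(t)/5))
K_X(t) = log M_X(t) = -log(1 - e^(t)/5) - log(5) + 2*log(2)
dK/dt = -e^(t)/(e^(t) - 5)
d^2K/dt^2 = 5*e^(t)/(e^(2*t) - 10*e^(t) + 25)
d^3K/dt^3 = (-5*e^(2*t) - 25*e^(t))/(e^(3*t) - 15*e^(2*t) + 75*e^(t) - 125)
d^4K/dt^4 = (5*e^(3*t) + 100*e^(2*t) + 125*e^(t))/(e^(4*t) - 20*e^(3*t) + 150*e^(2*t) - 500*e^(t) + 625)
d^5K/dt^5 = (-5*e^(4*t) - 275*e^(3*t) - 1375*e^(2*t) - 625*e^(t))/(e^(5*t) - 25*e^(4*t) + 250*e^(3*t) - 1250*e^(2*t) + 3125*e^(t) - 3125)

κ_5 = d^5K/dt^5 |_{t=0} = 285/128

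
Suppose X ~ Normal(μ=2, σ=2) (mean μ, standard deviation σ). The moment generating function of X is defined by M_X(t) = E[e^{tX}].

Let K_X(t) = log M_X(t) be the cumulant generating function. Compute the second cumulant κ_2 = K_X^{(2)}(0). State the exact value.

κ_2 = K′′(0) = 4

M_X(t) = e^(2*t^2 + 2*t)
K_X(t) = log M_X(t) = 2*t^2 + 2*t
K′(t) = 4*t + 2
K′′(t) = 4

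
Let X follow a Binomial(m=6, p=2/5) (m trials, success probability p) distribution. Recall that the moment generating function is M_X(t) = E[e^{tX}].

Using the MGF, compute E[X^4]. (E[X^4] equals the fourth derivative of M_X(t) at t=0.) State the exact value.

M_X(t) = (2*e^(t)/5 + 3/5)^6
D^4[M](t) = 82944*e^(6*t)/15625 + 576*e^(5*t)/25 + 110592*e^(4*t)/3125 + 69984*e^(3*t)/3125 + 15552*e^(2*t)/3125 + 2916*e^(t)/15625

E[X^4] = D^4[M](0) = 11412/125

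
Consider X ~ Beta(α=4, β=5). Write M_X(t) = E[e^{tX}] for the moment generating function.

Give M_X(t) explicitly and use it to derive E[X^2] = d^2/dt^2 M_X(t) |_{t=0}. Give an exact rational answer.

M_X(t) = ₁F₁(4; 9; t)
D^2[M](t) = 2*₁F₁(6; 11; t)/9

E[X^2] = D^2[M](0) = 2/9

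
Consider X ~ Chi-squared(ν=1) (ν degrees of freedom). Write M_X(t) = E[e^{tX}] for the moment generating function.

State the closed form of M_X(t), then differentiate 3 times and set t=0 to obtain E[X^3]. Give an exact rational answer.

M_X(t) = 1/√(1 - 2*t)
M′(t) = -1/(2*t*√(1 - 2*t) - √(1 - 2*t))
M′′(t) = 3/(4*t^2*√(1 - 2*t) - 4*t*√(1 - 2*t) + √(1 - 2*t))
M′′′(t) = -15/(8*t^3*√(1 - 2*t) - 12*t^2*√(1 - 2*t) + 6*t*√(1 - 2*t) - √(1 - 2*t))

E[X^3] = M′′′(0) = 15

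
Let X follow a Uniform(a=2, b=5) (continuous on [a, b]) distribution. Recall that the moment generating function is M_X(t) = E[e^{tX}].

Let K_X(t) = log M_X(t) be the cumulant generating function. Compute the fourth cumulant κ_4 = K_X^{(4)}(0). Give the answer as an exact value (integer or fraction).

M_X(t) = (e^(5*t) - e^(2*t))/(3*t)
K_X(t) = log M_X(t) = -log(t) + log(e^(5*t) - e^(2*t)) - log(3)
K′(t) = (5*t*e^(3*t) - 2*t - e^(3*t) + 1)/(t*e^(3*t) - t)
K′′(t) = (-9*t^2*e^(3*t) + e^(6*t) - 2*e^(3*t) + 1)/(t^2*e^(6*t) - 2*t^2*e^(3*t) + t^2)
K′′′(t) = (27*t^3*e^(6*t) + 27*t^3*e^(3*t) - 2*e^(9*t) + 6*e^(6*t) - 6*e^(3*t) + 2)/(t^3*e^(9*t) - 3*t^3*e^(6*t) + 3*t^3*e^(3*t) - t^3)

κ_4 = K′′′′(0) = -27/40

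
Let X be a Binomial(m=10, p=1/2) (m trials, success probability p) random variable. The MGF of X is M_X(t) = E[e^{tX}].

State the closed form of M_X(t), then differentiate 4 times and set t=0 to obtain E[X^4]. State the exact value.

M_X(t) = (e^(t)/2 + 1/2)^10

E[X^4] = d^4M/dt^4 |_{t=0} = 2035/2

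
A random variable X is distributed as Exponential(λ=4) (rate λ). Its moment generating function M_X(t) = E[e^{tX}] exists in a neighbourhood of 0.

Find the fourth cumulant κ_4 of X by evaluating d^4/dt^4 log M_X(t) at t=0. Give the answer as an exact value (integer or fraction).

κ_4 = K^(4)(0) = 3/128

M_X(t) = 4/(4 - t)
K_X(t) = log M_X(t) = -log(4 - t) + 2*log(2)
K^(4)(t) = 6/(t^4 - 16*t^3 + 96*t^2 - 256*t + 256)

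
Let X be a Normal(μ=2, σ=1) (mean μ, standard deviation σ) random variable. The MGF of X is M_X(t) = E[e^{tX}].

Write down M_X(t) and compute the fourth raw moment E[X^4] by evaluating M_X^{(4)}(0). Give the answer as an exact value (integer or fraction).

M_X(t) = e^(t^2/2 + 2*t)
D^4[M](t) = t^4*e^(2*t)*e^(t^2/2) + 8*t^3*e^(2*t)*e^(t^2/2) + 30*t^2*e^(2*t)*e^(t^2/2) + 56*t*e^(2*t)*e^(t^2/2) + 43*e^(2*t)*e^(t^2/2)

E[X^4] = D^4[M](0) = 43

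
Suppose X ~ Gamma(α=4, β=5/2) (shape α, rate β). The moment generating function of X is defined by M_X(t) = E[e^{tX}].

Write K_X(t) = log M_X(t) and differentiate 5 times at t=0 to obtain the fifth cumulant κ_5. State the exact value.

κ_5 = K^(5)(0) = 3072/3125

M_X(t) = 625/(16*(5/2 - t)^4)
K_X(t) = log M_X(t) = -4*log(5/2 - t) - 4*log(2) + 4*log(5)
K^(5)(t) = -3072/(32*t^5 - 400*t^4 + 2000*t^3 - 5000*t^2 + 6250*t - 3125)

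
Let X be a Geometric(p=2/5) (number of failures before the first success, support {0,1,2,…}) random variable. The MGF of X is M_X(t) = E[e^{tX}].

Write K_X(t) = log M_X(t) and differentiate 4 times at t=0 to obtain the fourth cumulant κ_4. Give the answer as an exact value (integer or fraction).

κ_4 = K′′′′(0) = 705/8

M_X(t) = 2/(5*(1 - 3*e^(t)/5))
K_X(t) = log M_X(t) = -log(1 - 3*e^(t)/5) - log(5) + log(2)
K′(t) = -3*e^(t)/(3*e^(t) - 5)
K′′(t) = 15*e^(t)/(9*e^(2*t) - 30*e^(t) + 25)
K′′′(t) = (-45*e^(2*t) - 75*e^(t))/(27*e^(3*t) - 135*e^(2*t) + 225*e^(t) - 125)
K′′′′(t) = (135*e^(3*t) + 900*e^(2*t) + 375*e^(t))/(81*e^(4*t) - 540*e^(3*t) + 1350*e^(2*t) - 1500*e^(t) + 625)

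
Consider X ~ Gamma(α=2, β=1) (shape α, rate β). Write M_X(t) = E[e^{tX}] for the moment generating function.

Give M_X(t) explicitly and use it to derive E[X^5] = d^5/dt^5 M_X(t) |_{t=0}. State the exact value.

M_X(t) = (1 - t)^(-2)
D^5[M](t) = -720/(t^7 - 7*t^6 + 21*t^5 - 35*t^4 + 35*t^3 - 21*t^2 + 7*t - 1)

E[X^5] = D^5[M](0) = 720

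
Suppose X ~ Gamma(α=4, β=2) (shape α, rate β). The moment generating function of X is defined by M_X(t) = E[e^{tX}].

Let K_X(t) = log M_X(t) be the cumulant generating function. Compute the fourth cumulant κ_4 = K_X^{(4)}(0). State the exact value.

M_X(t) = 16/(2 - t)^4
K_X(t) = log M_X(t) = -4*log(2 - t) + 4*log(2)
dK/dt = -4/(t - 2)
d^2K/dt^2 = 4/(t^2 - 4*t + 4)
d^3K/dt^3 = -8/(t^3 - 6*t^2 + 12*t - 8)
d^4K/dt^4 = 24/(t^4 - 8*t^3 + 24*t^2 - 32*t + 16)

κ_4 = d^4K/dt^4 |_{t=0} = 3/2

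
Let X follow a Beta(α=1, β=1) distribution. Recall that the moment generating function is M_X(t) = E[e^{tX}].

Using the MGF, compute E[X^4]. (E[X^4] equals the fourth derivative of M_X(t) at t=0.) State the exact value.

M_X(t) = ₁F₁(1; 2; t)
M′(t) = ₁F₁(2; 3; t)/2
M′′(t) = ₁F₁(3; 4; t)/3
M′′′(t) = ₁F₁(4; 5; t)/4
M′′′′(t) = ₁F₁(5; 6; t)/5

E[X^4] = M′′′′(0) = 1/5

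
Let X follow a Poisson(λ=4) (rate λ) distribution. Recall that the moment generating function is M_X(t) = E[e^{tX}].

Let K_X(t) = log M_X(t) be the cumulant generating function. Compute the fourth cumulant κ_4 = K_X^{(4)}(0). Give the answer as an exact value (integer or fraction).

κ_4 = K′′′′(0) = 4

M_X(t) = e^(4*e^(t) - 4)
K_X(t) = log M_X(t) = 4*e^(t) - 4
K′(t) = 4*e^(t)
K′′(t) = 4*e^(t)
K′′′(t) = 4*e^(t)
K′′′′(t) = 4*e^(t)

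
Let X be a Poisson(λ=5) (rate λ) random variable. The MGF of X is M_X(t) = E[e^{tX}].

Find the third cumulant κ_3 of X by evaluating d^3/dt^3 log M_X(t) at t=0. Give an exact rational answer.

M_X(t) = e^(5*e^(t) - 5)
K_X(t) = log M_X(t) = 5*e^(t) - 5
K′(t) = 5*e^(t)
K′′(t) = 5*e^(t)
K′′′(t) = 5*e^(t)

κ_3 = K′′′(0) = 5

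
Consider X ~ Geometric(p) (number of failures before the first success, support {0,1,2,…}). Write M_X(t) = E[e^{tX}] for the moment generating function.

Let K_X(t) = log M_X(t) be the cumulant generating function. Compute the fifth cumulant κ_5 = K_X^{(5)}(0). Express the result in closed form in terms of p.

κ_5 = K^(5)(0) = (p^4 - 15*p^3 + 50*p^2 - 60*p + 24)/p^5

M_X(t) = p/(-(1 - p)*e^(t) + 1)
K_X(t) = log M_X(t) = log(p) - log(-(1 - p)*e^(t) + 1)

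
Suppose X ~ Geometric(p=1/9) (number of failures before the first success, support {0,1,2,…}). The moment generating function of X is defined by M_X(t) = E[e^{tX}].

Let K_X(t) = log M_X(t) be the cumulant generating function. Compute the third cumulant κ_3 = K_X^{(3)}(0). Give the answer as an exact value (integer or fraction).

κ_3 = D^3[K](0) = 1224

M_X(t) = 1/(9*(1 - 8*e^(t)/9))
K_X(t) = log M_X(t) = -log(1 - 8*e^(t)/9) - 2*log(3)
D^3[K](t) = (-576*e^(2*t) - 648*e^(t))/(512*e^(3*t) - 1728*e^(2*t) + 1944*e^(t) - 729)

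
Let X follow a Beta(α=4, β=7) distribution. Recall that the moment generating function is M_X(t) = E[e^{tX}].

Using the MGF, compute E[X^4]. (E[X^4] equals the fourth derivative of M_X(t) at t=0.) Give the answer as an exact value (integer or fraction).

M_X(t) = ₁F₁(4; 11; t)
M′(t) = 4*₁F₁(5; 12; t)/11
M′′(t) = 5*₁F₁(6; 13; t)/33
M′′′(t) = 10*₁F₁(7; 14; t)/143
M′′′′(t) = 5*₁F₁(8; 15; t)/143

E[X^4] = M′′′′(0) = 5/143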